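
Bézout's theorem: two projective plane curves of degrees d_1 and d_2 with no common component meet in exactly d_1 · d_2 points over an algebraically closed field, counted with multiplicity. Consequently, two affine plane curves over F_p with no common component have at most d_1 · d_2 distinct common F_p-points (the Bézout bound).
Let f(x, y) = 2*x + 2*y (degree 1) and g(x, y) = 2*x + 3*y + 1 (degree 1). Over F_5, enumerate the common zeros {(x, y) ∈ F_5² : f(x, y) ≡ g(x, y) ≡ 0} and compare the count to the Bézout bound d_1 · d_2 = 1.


Common zeros: {(1, 4)}; count = 1; Bézout bound = 1.

deg(f) = 1, deg(g) = 1, so Bézout bound = 1.
Scan x ∈ F_5. For each x, list the y ∈ F_5 with f(x, y) ≡ 0 and those with g(x, y) ≡ 0 (mod 5); the common zeros in that column are the intersection.
  x = 0: f ≡ 0 at y ∈ {0}; g ≡ 0 at y ∈ {3}; common: ∅.
  x = 1: f ≡ 0 at y ∈ {4}; g ≡ 0 at y ∈ {4}; common: {4}.
  x = 2: f ≡ 0 at y ∈ {3}; g ≡ 0 at y ∈ {0}; common: ∅.
  x = 3: f ≡ 0 at y ∈ {2}; g ≡ 0 at y ∈ {1}; common: ∅.
  x = 4: f ≡ 0 at y ∈ {1}; g ≡ 0 at y ∈ {2}; common: ∅.
Collecting: common zeros = {(1, 4)}, so the count is 1.
Comparison with the Bézout bound: 1 ≤ 1 = deg(f)·deg(g), as expected for curves with no common component (the bound is attained).


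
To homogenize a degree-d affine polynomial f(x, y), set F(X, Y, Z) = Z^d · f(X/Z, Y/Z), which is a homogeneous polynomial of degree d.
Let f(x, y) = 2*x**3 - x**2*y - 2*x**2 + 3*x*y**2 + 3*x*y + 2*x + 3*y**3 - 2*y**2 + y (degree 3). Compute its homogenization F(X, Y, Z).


F(X, Y, Z) = 2*X**3 - X**2*Y - 2*X**2*Z + 3*X*Y**2 + 3*X*Y*Z + 2*X*Z**2 + 3*Y**3 - 2*Y**2*Z + Y*Z**2

deg(f) = 3.
Substitute x = X/Z, y = Y/Z into f, then multiply by Z^3.
  monomial 2·x^3·y^0 ↦ 2·X^3·Y^0·Z^0.
  monomial -1·x^2·y^1 ↦ -1·X^2·Y^1·Z^0.
  monomial -2·x^2·y^0 ↦ -2·X^2·Y^0·Z^1.
  monomial 3·x^1·y^2 ↦ 3·X^1·Y^2·Z^0.
  monomial 3·x^1·y^1 ↦ 3·X^1·Y^1·Z^1.
  monomial 2·x^1·y^0 ↦ 2·X^1·Y^0·Z^2.
  monomial 3·x^0·y^3 ↦ 3·X^0·Y^3·Z^0.
  monomial -2·x^0·y^2 ↦ -2·X^0·Y^2·Z^1.
  monomial 1·x^0·y^1 ↦ 1·X^0·Y^1·Z^2.
Collecting: F(X, Y, Z) = 2*X**3 - X**2*Y - 2*X**2*Z + 3*X*Y**2 + 3*X*Y*Z + 2*X*Z**2 + 3*Y**3 - 2*Y**2*Z + Y*Z**2.


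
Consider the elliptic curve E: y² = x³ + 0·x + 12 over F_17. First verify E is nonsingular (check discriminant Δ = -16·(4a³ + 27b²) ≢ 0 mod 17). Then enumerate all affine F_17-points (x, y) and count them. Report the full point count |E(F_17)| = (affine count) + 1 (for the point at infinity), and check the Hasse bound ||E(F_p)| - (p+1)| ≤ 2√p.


Affine points = {(1, 8), (1, 9), (4, 5), (4, 12), (5, 1), (5, 16), (7, 7), (7, 10), (10, 3), (10, 14), (11, 0), (13, 4), (13, 13), (14, 6), (14, 11), (15, 2), (15, 15)}; affine count = 17; |E(F_17)| = 18.

Discriminant check: Δ ∝ 4a³ + 27b² = 4·0³ + 27·12² = 4·0 + 27·144 ≡ 12 (mod 17). Nonzero ⇒ E is nonsingular.
For each x ∈ F_17, compute rhs = x³ + 0·x + 12 mod 17, then count y ∈ F_17 with y² ≡ rhs.
  x = 0: rhs = 12, matching y values: none (0 points).
  x = 1: rhs = 13, matching y values: 8, 9 (2 points).
  x = 2: rhs = 3, matching y values: none (0 points).
  x = 3: rhs = 5, matching y values: none (0 points).
  x = 4: rhs = 8, matching y values: 5, 12 (2 points).
  x = 5: rhs = 1, matching y values: 1, 16 (2 points).
  x = 6: rhs = 7, matching y values: none (0 points).
  x = 7: rhs = 15, matching y values: 7, 10 (2 points).
  x = 8: rhs = 14, matching y values: none (0 points).
  x = 9: rhs = 10, matching y values: none (0 points).
  x = 10: rhs = 9, matching y values: 3, 14 (2 points).
  x = 11: rhs = 0, matching y values: 0 (1 points).
  x = 12: rhs = 6, matching y values: none (0 points).
  x = 13: rhs = 16, matching y values: 4, 13 (2 points).
  x = 14: rhs = 2, matching y values: 6, 11 (2 points).
  x = 15: rhs = 4, matching y values: 2, 15 (2 points).
  x = 16: rhs = 11, matching y values: none (0 points).
Total affine count: 17.
Full point count |E(F_17)| = 17 + 1 = 18.
Hasse bound: |18 − (17+1)| = |0| = 0 ≤ 2√17 ≈ 8.2462 ✓.


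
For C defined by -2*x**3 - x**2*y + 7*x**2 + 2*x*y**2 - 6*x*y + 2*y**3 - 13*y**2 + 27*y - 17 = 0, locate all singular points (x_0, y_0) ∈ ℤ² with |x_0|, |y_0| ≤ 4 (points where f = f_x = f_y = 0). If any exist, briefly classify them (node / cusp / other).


Singular points: {(1, 2)}; classification: node.

Compute partial derivatives:
  f_x = -6*x**2 - 2*x*y + 14*x + 2*y**2 - 6*y.
  f_y = -x**2 + 4*x*y - 6*x + 6*y**2 - 26*y + 27.
Scan x_0 ∈ {−4, ..., 4}. For each x_0, f_y(x_0, y) is a polynomial in y; find its integer roots y ∈ {−4, ..., 4}, then test f_x and f at those candidates.
  x = -4: f_y(-4, y) = 6*y**2 - 42*y + 35; no integer root y with |y| ≤ 4.
  x = -3: f_y(-3, y) = 6*y**2 - 38*y + 36; no integer root y with |y| ≤ 4.
  x = -2: f_y(-2, y) = 6*y**2 - 34*y + 35; no integer root y with |y| ≤ 4.
  x = -1: f_y(-1, y) = 6*y**2 - 30*y + 32; no integer root y with |y| ≤ 4.
  x = 0: f_y(0, y) = 6*y**2 - 26*y + 27; no integer root y with |y| ≤ 4.
  x = 1: f_y(1, y) = 6*y**2 - 22*y + 20; vanishes at y ∈ {2}. (1, 2): f_x = 0, f = 0 — SINGULAR.
  x = 2: f_y(2, y) = 6*y**2 - 18*y + 11; no integer root y with |y| ≤ 4.
  x = 3: f_y(3, y) = 6*y**2 - 14*y; vanishes at y ∈ {0}. (3, 0): f_x = -12 ≠ 0.
  x = 4: f_y(4, y) = 6*y**2 - 10*y - 13; no integer root y with |y| ≤ 4.
Only singular point on the grid: (1, 2).
Classify: substitute x = 1 + u, y = 2 + v and expand: f = -2*u**3 - u**2*v - u**2 + 2*u*v**2 + 2*v**3 + v**2.
No constant or linear terms (consistent with a singular point). Quadratic part: -u**2 + v**2. Cubic part: -2*u**3 - u**2*v + 2*u*v**2 + 2*v**3.
The quadratic part v**2 - u**2 = (v − u)(v + u) splits into two distinct linear factors, so there are two distinct tangent lines y − 2 = ±(x − 1) — this is a node (ordinary double point).
Classification: node.


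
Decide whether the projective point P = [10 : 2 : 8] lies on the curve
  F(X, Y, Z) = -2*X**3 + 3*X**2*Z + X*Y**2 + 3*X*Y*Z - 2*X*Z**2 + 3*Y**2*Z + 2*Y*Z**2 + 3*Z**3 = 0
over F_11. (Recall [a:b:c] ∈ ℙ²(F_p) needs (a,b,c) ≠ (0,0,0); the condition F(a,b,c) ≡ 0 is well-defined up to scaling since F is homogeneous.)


F(10,2,8) ≡ 10 (mod 11); P is NOT on the curve.

Evaluate F(10, 2, 8) term-by-term (mod 11).
  -2*X**3 ↦ -2·1000·1·1 = -2000
  3*X**2*Z ↦ 3·100·1·8 = 2400
  X*Y**2 ↦ 1·10·4·1 = 40
  3*X*Y*Z ↦ 3·10·2·8 = 480
  -2*X*Z**2 ↦ -2·10·1·64 = -1280
  3*Y**2*Z ↦ 3·1·4·8 = 96
  2*Y*Z**2 ↦ 2·1·2·64 = 256
  3*Z**3 ↦ 3·1·1·512 = 1536
Sum: F(10, 2, 8) = (-2000) + (2400) + (40) + (480) + (-1280) + (96) + (256) + (1536) = 1528.
Reducing mod 11: 1528 ≡ 10 (mod 11).
Since F(a, b, c) ≡ 10 ≠ 0 (mod 11), P does NOT lie on the curve.


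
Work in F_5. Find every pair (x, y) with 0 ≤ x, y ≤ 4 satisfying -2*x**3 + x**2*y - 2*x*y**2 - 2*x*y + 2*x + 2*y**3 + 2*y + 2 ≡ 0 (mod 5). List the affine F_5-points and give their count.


Affine F_5-points: {(2, 0), (2, 1), (3, 1)}; count = 3.

For each of the 25 pairs (x, y) ∈ F_5², evaluate f(x, y) mod 5. Record the zeros.
  x = 0: [0↦2, 1↦1, 2↦2, 3↦2, 4↦3]  zeros at y ∈ ∅
  x = 1: [0↦2, 1↦3, 2↦2, 3↦1, 4↦2]  zeros at y ∈ ∅
  x = 2: [0↦0, 1↦0, 2↦4, 3↦4, 4↦2]  zeros at y ∈ {0, 1}
  x = 3: [0↦4, 1↦0, 2↦1, 3↦4, 4↦1]  zeros at y ∈ {1}
  x = 4: [0↦2, 1↦1, 2↦1, 3↦4, 4↦2]  zeros at y ∈ ∅
Collecting zeros: affine points = {(2, 0), (2, 1), (3, 1)}.
Total count |C(F_5)_aff| = 3.


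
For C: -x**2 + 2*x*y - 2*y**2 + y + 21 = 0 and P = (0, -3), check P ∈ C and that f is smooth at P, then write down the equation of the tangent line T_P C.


Tangent line at P: -6*x + 13*y + 39 = 0.

Step 1: f(0, -3) = 0, so P lies on C.
Step 2: partial derivatives
  f_x(x, y) = -2*x + 2*y, f_y(x, y) = 2*x - 4*y + 1.
  f_x(P) = -6, f_y(P) = 13 (gradient nonzero, so P is smooth).
Step 3: tangent line at P: -6·(x − 0) + 13·(y − -3) = 0.
Expanding: -6*x + 13*y + 39 = 0.


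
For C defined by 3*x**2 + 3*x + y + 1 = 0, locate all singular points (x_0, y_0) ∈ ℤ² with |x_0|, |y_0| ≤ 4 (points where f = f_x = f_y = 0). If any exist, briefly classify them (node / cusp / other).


No singular points in the scanned grid; C is smooth there.

Compute partial derivatives:
  f_x = 6*x + 3.
  f_y = 1.
f_y = 1 is a nonzero constant, so f_y never vanishes: no point (x, y) can satisfy f = f_x = f_y = 0. In particular no (x, y) ∈ {−4, ..., 4}² is singular; the curve is smooth.


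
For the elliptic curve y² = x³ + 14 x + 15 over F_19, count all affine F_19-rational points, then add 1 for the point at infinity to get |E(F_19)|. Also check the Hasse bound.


Affine points = {(1, 7), (1, 12), (5, 1), (5, 18), (6, 7), (6, 12), (7, 0), (12, 7), (12, 12), (13, 0), (15, 3), (15, 16), (17, 6), (17, 13), (18, 0)}; affine count = 15; |E(F_19)| = 16.

Discriminant check: Δ ∝ 4a³ + 27b² = 4·14³ + 27·15² = 4·2744 + 27·225 ≡ 8 (mod 19). Nonzero ⇒ E is nonsingular.
For each x ∈ F_19, compute rhs = x³ + 14·x + 15 mod 19, then count y ∈ F_19 with y² ≡ rhs.
  x = 0: rhs = 15, matching y values: none (0 points).
  x = 1: rhs = 11, matching y values: 7, 12 (2 points).
  x = 2: rhs = 13, matching y values: none (0 points).
  x = 3: rhs = 8, matching y values: none (0 points).
  x = 4: rhs = 2, matching y values: none (0 points).
  x = 5: rhs = 1, matching y values: 1, 18 (2 points).
  x = 6: rhs = 11, matching y values: 7, 12 (2 points).
  x = 7: rhs = 0, matching y values: 0 (1 points).
  x = 8: rhs = 12, matching y values: none (0 points).
  x = 9: rhs = 15, matching y values: none (0 points).
  x = 10: rhs = 15, matching y values: none (0 points).
  x = 11: rhs = 18, matching y values: none (0 points).
  x = 12: rhs = 11, matching y values: 7, 12 (2 points).
  x = 13: rhs = 0, matching y values: 0 (1 points).
  x = 14: rhs = 10, matching y values: none (0 points).
  x = 15: rhs = 9, matching y values: 3, 16 (2 points).
  x = 16: rhs = 3, matching y values: none (0 points).
  x = 17: rhs = 17, matching y values: 6, 13 (2 points).
  x = 18: rhs = 0, matching y values: 0 (1 points).
Total affine count: 15.
Full point count |E(F_19)| = 15 + 1 = 16.
Hasse bound: |16 − (19+1)| = |-4| = 4 ≤ 2√19 ≈ 8.7178 ✓.


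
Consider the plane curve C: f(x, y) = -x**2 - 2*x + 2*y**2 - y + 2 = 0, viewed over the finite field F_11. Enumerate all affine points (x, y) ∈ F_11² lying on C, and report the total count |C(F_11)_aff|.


Affine F_11-points: {(1, 1), (1, 5), (2, 2), (2, 4), (4, 0), (4, 6), (5, 0), (5, 6), (7, 2), (7, 4), (8, 1), (8, 5)}; count = 12.

For each of the 121 pairs (x, y) ∈ F_11², evaluate f(x, y) mod 11. Record the zeros.
  x = 0: [0↦2, 1↦3, 2↦8, 3↦6, 4↦8, 5↦3, 6↦2, 7↦5, 8↦1, 9↦1, 10↦5]  zeros at y ∈ ∅
  x = 1: [0↦10, 1↦0, 2↦5, 3↦3, 4↦5, 5↦0, 6↦10, 7↦2, 8↦9, 9↦9, 10↦2]  zeros at y ∈ {1, 5}
  x = 2: [0↦5, 1↦6, 2↦0, 3↦9, 4↦0, 5↦6, 6↦5, 7↦8, 8↦4, 9↦4, 10↦8]  zeros at y ∈ {2, 4}
  x = 3: [0↦9, 1↦10, 2↦4, 3↦2, 4↦4, 5↦10, 6↦9, 7↦1, 8↦8, 9↦8, 10↦1]  zeros at y ∈ ∅
  x = 4: [0↦0, 1↦1, 2↦6, 3↦4, 4↦6, 5↦1, 6↦0, 7↦3, 8↦10, 9↦10, 10↦3]  zeros at y ∈ {0, 6}
  x = 5: [0↦0, 1↦1, 2↦6, 3↦4, 4↦6, 5↦1, 6↦0, 7↦3, 8↦10, 9↦10, 10↦3]  zeros at y ∈ {0, 6}
  x = 6: [0↦9, 1↦10, 2↦4, 3↦2, 4↦4, 5↦10, 6↦9, 7↦1, 8↦8, 9↦8, 10↦1]  zeros at y ∈ ∅
  x = 7: [0↦5, 1↦6, 2↦0, 3↦9, 4↦0, 5↦6, 6↦5, 7↦8, 8↦4, 9↦4, 10↦8]  zeros at y ∈ {2, 4}
  x = 8: [0↦10, 1↦0, 2↦5, 3↦3, 4↦5, 5↦0, 6↦10, 7↦2, 8↦9, 9↦9, 10↦2]  zeros at y ∈ {1, 5}
  x = 9: [0↦2, 1↦3, 2↦8, 3↦6, 4↦8, 5↦3, 6↦2, 7↦5, 8↦1, 9↦1, 10↦5]  zeros at y ∈ ∅
  x = 10: [0↦3, 1↦4, 2↦9, 3↦7, 4↦9, 5↦4, 6↦3, 7↦6, 8↦2, 9↦2, 10↦6]  zeros at y ∈ ∅
Collecting zeros: affine points = {(1, 1), (1, 5), (2, 2), (2, 4), (4, 0), (4, 6), (5, 0), (5, 6), (7, 2), (7, 4), (8, 1), (8, 5)}.
Total count |C(F_11)_aff| = 12.


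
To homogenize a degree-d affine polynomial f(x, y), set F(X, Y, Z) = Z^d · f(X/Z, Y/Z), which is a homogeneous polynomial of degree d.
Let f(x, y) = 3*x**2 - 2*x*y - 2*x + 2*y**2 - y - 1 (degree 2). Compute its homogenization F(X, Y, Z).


F(X, Y, Z) = 3*X**2 - 2*X*Y - 2*X*Z + 2*Y**2 - Y*Z - Z**2

deg(f) = 2.
Substitute x = X/Z, y = Y/Z into f, then multiply by Z^2.
  monomial 3·x^2·y^0 ↦ 3·X^2·Y^0·Z^0.
  monomial -2·x^1·y^1 ↦ -2·X^1·Y^1·Z^0.
  monomial -2·x^1·y^0 ↦ -2·X^1·Y^0·Z^1.
  monomial 2·x^0·y^2 ↦ 2·X^0·Y^2·Z^0.
  monomial -1·x^0·y^1 ↦ -1·X^0·Y^1·Z^1.
  monomial -1·x^0·y^0 ↦ -1·X^0·Y^0·Z^2.
Collecting: F(X, Y, Z) = 3*X**2 - 2*X*Y - 2*X*Z + 2*Y**2 - Y*Z - Z**2.


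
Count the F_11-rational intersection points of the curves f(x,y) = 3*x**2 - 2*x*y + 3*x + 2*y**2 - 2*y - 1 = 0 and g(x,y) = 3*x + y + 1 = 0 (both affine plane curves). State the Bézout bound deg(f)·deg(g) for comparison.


Common zeros: ∅; count = 0; Bézout bound = 2.

deg(f) = 2, deg(g) = 1, so Bézout bound = 2.
Scan x ∈ F_11. For each x, list the y ∈ F_11 with f(x, y) ≡ 0 and those with g(x, y) ≡ 0 (mod 11); the common zeros in that column are the intersection.
  x = 0: f ≡ 0 at y ∈ {3, 9}; g ≡ 0 at y ∈ {10}; common: ∅.
  x = 1: f ≡ 0 at y ∈ {3, 10}; g ≡ 0 at y ∈ {7}; common: ∅.
  x = 2: f ≡ 0 at y ∈ ∅; g ≡ 0 at y ∈ {4}; common: ∅.
  x = 3: f ≡ 0 at y ∈ {7, 8}; g ≡ 0 at y ∈ {1}; common: ∅.
  x = 4: f ≡ 0 at y ∈ ∅; g ≡ 0 at y ∈ {9}; common: ∅.
  x = 5: f ≡ 0 at y ∈ {8, 9}; g ≡ 0 at y ∈ {6}; common: ∅.
  x = 6: f ≡ 0 at y ∈ ∅; g ≡ 0 at y ∈ {3}; common: ∅.
  x = 7: f ≡ 0 at y ∈ {2, 6}; g ≡ 0 at y ∈ {0}; common: ∅.
  x = 8: f ≡ 0 at y ∈ {2, 7}; g ≡ 0 at y ∈ {8}; common: ∅.
  x = 9: f ≡ 0 at y ∈ ∅; g ≡ 0 at y ∈ {5}; common: ∅.
  x = 10: f ≡ 0 at y ∈ ∅; g ≡ 0 at y ∈ {2}; common: ∅.
Collecting: common zeros = ∅, so the count is 0.
Comparison with the Bézout bound: 0 ≤ 2 = deg(f)·deg(g), as expected for curves with no common component (the affine F_11-count falls short of the bound because intersections may lie at infinity, over extension fields, or carry multiplicity).


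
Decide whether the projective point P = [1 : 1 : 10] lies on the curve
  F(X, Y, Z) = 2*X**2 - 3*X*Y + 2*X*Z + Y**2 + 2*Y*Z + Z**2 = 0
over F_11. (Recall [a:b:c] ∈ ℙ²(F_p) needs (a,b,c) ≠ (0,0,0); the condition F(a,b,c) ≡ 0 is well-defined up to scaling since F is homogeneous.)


F(1,1,10) ≡ 8 (mod 11); P is NOT on the curve.

Evaluate F(1, 1, 10) term-by-term (mod 11).
  2*X**2 ↦ 2·1·1·1 = 2
  -3*X*Y ↦ -3·1·1·1 = -3
  2*X*Z ↦ 2·1·1·10 = 20
  Y**2 ↦ 1·1·1·1 = 1
  2*Y*Z ↦ 2·1·1·10 = 20
  Z**2 ↦ 1·1·1·100 = 100
Sum: F(1, 1, 10) = (2) + (-3) + (20) + (1) + (20) + (100) = 140.
Reducing mod 11: 140 ≡ 8 (mod 11).
Since F(a, b, c) ≡ 8 ≠ 0 (mod 11), P does NOT lie on the curve.


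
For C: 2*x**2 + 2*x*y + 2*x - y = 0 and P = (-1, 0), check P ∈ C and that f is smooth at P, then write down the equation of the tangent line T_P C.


Tangent line at P: -2*x - 3*y - 2 = 0.

Step 1: f(-1, 0) = 0, so P lies on C.
Step 2: partial derivatives
  f_x(x, y) = 4*x + 2*y + 2, f_y(x, y) = 2*x - 1.
  f_x(P) = -2, f_y(P) = -3 (gradient nonzero, so P is smooth).
Step 3: tangent line at P: -2·(x − -1) + -3·(y − 0) = 0.
Expanding: -2*x - 3*y - 2 = 0.


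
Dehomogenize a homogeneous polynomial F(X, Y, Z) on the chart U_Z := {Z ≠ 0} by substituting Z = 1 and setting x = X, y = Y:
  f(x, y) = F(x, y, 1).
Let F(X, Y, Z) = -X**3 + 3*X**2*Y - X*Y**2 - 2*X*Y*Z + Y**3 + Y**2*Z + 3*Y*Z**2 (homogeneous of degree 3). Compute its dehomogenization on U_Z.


f(x, y) = -x**3 + 3*x**2*y - x*y**2 - 2*x*y + y**3 + y**2 + 3*y

On U_Z we set Z = 1. Each monomial c·X^i·Y^j·Z^k in F becomes c·x^i·y^j·1^k = c·x^i·y^j.
Substituting Z = 1: F(X, Y, 1) = -x**3 + 3*x**2*y - x*y**2 - 2*x*y + y**3 + y**2 + 3*y.
Note: deg(f) ≤ deg(F) = 3; strict inequality happens when F is divisible by Z (lost terms).


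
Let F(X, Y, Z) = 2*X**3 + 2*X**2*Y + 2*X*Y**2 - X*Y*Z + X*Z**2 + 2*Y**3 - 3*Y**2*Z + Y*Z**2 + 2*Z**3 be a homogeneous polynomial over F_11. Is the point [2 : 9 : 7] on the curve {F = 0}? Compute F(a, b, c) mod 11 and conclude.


F(2,9,7) ≡ 3 (mod 11); P is NOT on the curve.

Evaluate F(2, 9, 7) term-by-term (mod 11).
  2*X**3 ↦ 2·8·1·1 = 16
  2*X**2*Y ↦ 2·4·9·1 = 72
  2*X*Y**2 ↦ 2·2·81·1 = 324
  -X*Y*Z ↦ -1·2·9·7 = -126
  X*Z**2 ↦ 1·2·1·49 = 98
  2*Y**3 ↦ 2·1·729·1 = 1458
  -3*Y**2*Z ↦ -3·1·81·7 = -1701
  Y*Z**2 ↦ 1·1·9·49 = 441
  2*Z**3 ↦ 2·1·1·343 = 686
Sum: F(2, 9, 7) = (16) + (72) + (324) + (-126) + (98) + (1458) + (-1701) + (441) + (686) = 1268.
Reducing mod 11: 1268 ≡ 3 (mod 11).
Since F(a, b, c) ≡ 3 ≠ 0 (mod 11), P does NOT lie on the curve.


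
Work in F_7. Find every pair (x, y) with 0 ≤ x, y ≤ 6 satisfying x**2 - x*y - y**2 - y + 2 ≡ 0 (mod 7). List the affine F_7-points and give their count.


Affine F_7-points: {(0, 1), (0, 5), (1, 1), (1, 4), (3, 4), (3, 6), (5, 3), (5, 5)}; count = 8.

For each of the 49 pairs (x, y) ∈ F_7², evaluate f(x, y) mod 7. Record the zeros.
  x = 0: [0↦2, 1↦0, 2↦3, 3↦4, 4↦3, 5↦0, 6↦2]  zeros at y ∈ {1, 5}
  x = 1: [0↦3, 1↦0, 2↦2, 3↦2, 4↦0, 5↦3, 6↦4]  zeros at y ∈ {1, 4}
  x = 2: [0↦6, 1↦2, 2↦3, 3↦2, 4↦6, 5↦1, 6↦1]  zeros at y ∈ ∅
  x = 3: [0↦4, 1↦6, 2↦6, 3↦4, 4↦0, 5↦1, 6↦0]  zeros at y ∈ {4, 6}
  x = 4: [0↦4, 1↦5, 2↦4, 3↦1, 4↦3, 5↦3, 6↦1]  zeros at y ∈ ∅
  x = 5: [0↦6, 1↦6, 2↦4, 3↦0, 4↦1, 5↦0, 6↦4]  zeros at y ∈ {3, 5}
  x = 6: [0↦3, 1↦2, 2↦6, 3↦1, 4↦1, 5↦6, 6↦2]  zeros at y ∈ ∅
Collecting zeros: affine points = {(0, 1), (0, 5), (1, 1), (1, 4), (3, 4), (3, 6), (5, 3), (5, 5)}.
Total count |C(F_7)_aff| = 8.


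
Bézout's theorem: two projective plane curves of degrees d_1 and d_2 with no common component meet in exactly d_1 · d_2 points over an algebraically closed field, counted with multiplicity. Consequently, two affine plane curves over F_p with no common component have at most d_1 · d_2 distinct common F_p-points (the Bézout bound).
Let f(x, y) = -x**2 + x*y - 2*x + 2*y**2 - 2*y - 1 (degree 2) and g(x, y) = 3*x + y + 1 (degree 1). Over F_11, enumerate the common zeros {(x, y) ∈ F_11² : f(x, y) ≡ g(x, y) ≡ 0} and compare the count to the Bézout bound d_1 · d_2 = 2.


Common zeros: ∅; count = 0; Bézout bound = 2.

deg(f) = 2, deg(g) = 1, so Bézout bound = 2.
Scan x ∈ F_11. For each x, list the y ∈ F_11 with f(x, y) ≡ 0 and those with g(x, y) ≡ 0 (mod 11); the common zeros in that column are the intersection.
  x = 0: f ≡ 0 at y ∈ {3, 9}; g ≡ 0 at y ∈ {10}; common: ∅.
  x = 1: f ≡ 0 at y ∈ {3}; g ≡ 0 at y ∈ {7}; common: ∅.
  x = 2: f ≡ 0 at y ∈ ∅; g ≡ 0 at y ∈ {4}; common: ∅.
  x = 3: f ≡ 0 at y ∈ ∅; g ≡ 0 at y ∈ {1}; common: ∅.
  x = 4: f ≡ 0 at y ∈ ∅; g ≡ 0 at y ∈ {9}; common: ∅.
  x = 5: f ≡ 0 at y ∈ {2}; g ≡ 0 at y ∈ {6}; common: ∅.
  x = 6: f ≡ 0 at y ∈ {2, 7}; g ≡ 0 at y ∈ {3}; common: ∅.
  x = 7: f ≡ 0 at y ∈ {5, 9}; g ≡ 0 at y ∈ {0}; common: ∅.
  x = 8: f ≡ 0 at y ∈ ∅; g ≡ 0 at y ∈ {8}; common: ∅.
  x = 9: f ≡ 0 at y ∈ ∅; g ≡ 0 at y ∈ {5}; common: ∅.
  x = 10: f ≡ 0 at y ∈ {0, 7}; g ≡ 0 at y ∈ {2}; common: ∅.
Collecting: common zeros = ∅, so the count is 0.
Comparison with the Bézout bound: 0 ≤ 2 = deg(f)·deg(g), as expected for curves with no common component (the affine F_11-count falls short of the bound because intersections may lie at infinity, over extension fields, or carry multiplicity).


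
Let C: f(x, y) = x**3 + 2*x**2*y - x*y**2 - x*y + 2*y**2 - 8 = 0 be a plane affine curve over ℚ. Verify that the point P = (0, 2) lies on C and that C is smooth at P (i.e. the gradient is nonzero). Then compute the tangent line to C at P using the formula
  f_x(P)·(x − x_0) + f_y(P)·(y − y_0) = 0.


Tangent line at P: -6*x + 8*y - 16 = 0.

Step 1: f(0, 2) = 0, so P lies on C.
Step 2: partial derivatives
  f_x(x, y) = 3*x**2 + 4*x*y - y**2 - y, f_y(x, y) = 2*x**2 - 2*x*y - x + 4*y.
  f_x(P) = -6, f_y(P) = 8 (gradient nonzero, so P is smooth).
Step 3: tangent line at P: -6·(x − 0) + 8·(y − 2) = 0.
Expanding: -6*x + 8*y - 16 = 0.


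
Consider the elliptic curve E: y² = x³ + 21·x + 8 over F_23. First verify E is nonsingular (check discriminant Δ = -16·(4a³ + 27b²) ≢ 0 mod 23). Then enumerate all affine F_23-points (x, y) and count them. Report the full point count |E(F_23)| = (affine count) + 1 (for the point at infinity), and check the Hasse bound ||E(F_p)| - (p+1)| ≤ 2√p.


Affine points = {(0, 10), (0, 13), (2, 9), (2, 14), (3, 11), (3, 12), (4, 8), (4, 15), (5, 10), (5, 13), (9, 11), (9, 12), (11, 11), (11, 12), (15, 8), (15, 15), (16, 1), (16, 22), (18, 10), (18, 13), (21, 2), (21, 21), (22, 3), (22, 20)}; affine count = 24; |E(F_23)| = 25.

Discriminant check: Δ ∝ 4a³ + 27b² = 4·21³ + 27·8² = 4·9261 + 27·64 ≡ 17 (mod 23). Nonzero ⇒ E is nonsingular.
For each x ∈ F_23, compute rhs = x³ + 21·x + 8 mod 23, then count y ∈ F_23 with y² ≡ rhs.
  x = 0: rhs = 8, matching y values: 10, 13 (2 points).
  x = 1: rhs = 7, matching y values: none (0 points).
  x = 2: rhs = 12, matching y values: 9, 14 (2 points).
  x = 3: rhs = 6, matching y values: 11, 12 (2 points).
  x = 4: rhs = 18, matching y values: 8, 15 (2 points).
  x = 5: rhs = 8, matching y values: 10, 13 (2 points).
  x = 6: rhs = 5, matching y values: none (0 points).
  x = 7: rhs = 15, matching y values: none (0 points).
  x = 8: rhs = 21, matching y values: none (0 points).
  x = 9: rhs = 6, matching y values: 11, 12 (2 points).
  x = 10: rhs = 22, matching y values: none (0 points).
  x = 11: rhs = 6, matching y values: 11, 12 (2 points).
  x = 12: rhs = 10, matching y values: none (0 points).
  x = 13: rhs = 17, matching y values: none (0 points).
  x = 14: rhs = 10, matching y values: none (0 points).
  x = 15: rhs = 18, matching y values: 8, 15 (2 points).
  x = 16: rhs = 1, matching y values: 1, 22 (2 points).
  x = 17: rhs = 11, matching y values: none (0 points).
  x = 18: rhs = 8, matching y values: 10, 13 (2 points).
  x = 19: rhs = 21, matching y values: none (0 points).
  x = 20: rhs = 10, matching y values: none (0 points).
  x = 21: rhs = 4, matching y values: 2, 21 (2 points).
  x = 22: rhs = 9, matching y values: 3, 20 (2 points).
Total affine count: 24.
Full point count |E(F_23)| = 24 + 1 = 25.
Hasse bound: |25 − (23+1)| = |1| = 1 ≤ 2√23 ≈ 9.5917 ✓.


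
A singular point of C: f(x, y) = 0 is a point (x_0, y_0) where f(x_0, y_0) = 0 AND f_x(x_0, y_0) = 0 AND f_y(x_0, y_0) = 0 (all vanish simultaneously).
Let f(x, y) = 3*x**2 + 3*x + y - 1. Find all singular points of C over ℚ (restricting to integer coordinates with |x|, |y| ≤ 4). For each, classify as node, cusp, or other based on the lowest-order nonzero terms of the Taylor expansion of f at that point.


No singular points in the scanned grid; C is smooth there.

Compute partial derivatives:
  f_x = 6*x + 3.
  f_y = 1.
f_y = 1 is a nonzero constant, so f_y never vanishes: no point (x, y) can satisfy f = f_x = f_y = 0. In particular no (x, y) ∈ {−4, ..., 4}² is singular; the curve is smooth.


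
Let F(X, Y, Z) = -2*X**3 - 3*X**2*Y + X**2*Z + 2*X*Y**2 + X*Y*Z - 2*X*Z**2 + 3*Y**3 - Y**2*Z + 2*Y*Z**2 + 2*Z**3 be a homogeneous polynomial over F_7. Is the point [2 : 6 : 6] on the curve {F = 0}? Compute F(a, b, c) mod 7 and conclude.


F(2,6,6) ≡ 2 (mod 7); P is NOT on the curve.

Evaluate F(2, 6, 6) term-by-term (mod 7).
  -2*X**3 ↦ -2·8·1·1 = -16
  -3*X**2*Y ↦ -3·4·6·1 = -72
  X**2*Z ↦ 1·4·1·6 = 24
  2*X*Y**2 ↦ 2·2·36·1 = 144
  X*Y*Z ↦ 1·2·6·6 = 72
  -2*X*Z**2 ↦ -2·2·1·36 = -144
  3*Y**3 ↦ 3·1·216·1 = 648
  -Y**2*Z ↦ -1·1·36·6 = -216
  2*Y*Z**2 ↦ 2·1·6·36 = 432
  2*Z**3 ↦ 2·1·1·216 = 432
Sum: F(2, 6, 6) = (-16) + (-72) + (24) + (144) + (72) + (-144) + (648) + (-216) + (432) + (432) = 1304.
Reducing mod 7: 1304 ≡ 2 (mod 7).
Since F(a, b, c) ≡ 2 ≠ 0 (mod 7), P does NOT lie on the curve.


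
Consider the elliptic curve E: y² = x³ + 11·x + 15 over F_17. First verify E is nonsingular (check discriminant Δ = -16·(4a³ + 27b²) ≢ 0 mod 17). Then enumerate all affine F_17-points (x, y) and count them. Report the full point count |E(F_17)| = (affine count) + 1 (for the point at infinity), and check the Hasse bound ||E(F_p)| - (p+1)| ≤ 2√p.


Affine points = {(0, 7), (0, 10), (4, 2), (4, 15), (5, 5), (5, 12), (6, 5), (6, 12), (13, 3), (13, 14), (15, 6), (15, 11)}; affine count = 12; |E(F_17)| = 13.

Discriminant check: Δ ∝ 4a³ + 27b² = 4·11³ + 27·15² = 4·1331 + 27·225 ≡ 9 (mod 17). Nonzero ⇒ E is nonsingular.
For each x ∈ F_17, compute rhs = x³ + 11·x + 15 mod 17, then count y ∈ F_17 with y² ≡ rhs.
  x = 0: rhs = 15, matching y values: 7, 10 (2 points).
  x = 1: rhs = 10, matching y values: none (0 points).
  x = 2: rhs = 11, matching y values: none (0 points).
  x = 3: rhs = 7, matching y values: none (0 points).
  x = 4: rhs = 4, matching y values: 2, 15 (2 points).
  x = 5: rhs = 8, matching y values: 5, 12 (2 points).
  x = 6: rhs = 8, matching y values: 5, 12 (2 points).
  x = 7: rhs = 10, matching y values: none (0 points).
  x = 8: rhs = 3, matching y values: none (0 points).
  x = 9: rhs = 10, matching y values: none (0 points).
  x = 10: rhs = 3, matching y values: none (0 points).
  x = 11: rhs = 5, matching y values: none (0 points).
  x = 12: rhs = 5, matching y values: none (0 points).
  x = 13: rhs = 9, matching y values: 3, 14 (2 points).
  x = 14: rhs = 6, matching y values: none (0 points).
  x = 15: rhs = 2, matching y values: 6, 11 (2 points).
  x = 16: rhs = 3, matching y values: none (0 points).
Total affine count: 12.
Full point count |E(F_17)| = 12 + 1 = 13.
Hasse bound: |13 − (17+1)| = |-5| = 5 ≤ 2√17 ≈ 8.2462 ✓.


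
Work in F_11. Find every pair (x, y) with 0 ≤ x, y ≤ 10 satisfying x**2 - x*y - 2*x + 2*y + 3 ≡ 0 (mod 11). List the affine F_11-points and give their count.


Affine F_11-points: {(0, 4), (1, 9), (3, 6), (4, 0), (5, 6), (6, 4), (7, 1), (8, 3), (9, 0), (10, 9)}; count = 10.

For each of the 121 pairs (x, y) ∈ F_11², evaluate f(x, y) mod 11. Record the zeros.
  x = 0: [0↦3, 1↦5, 2↦7, 3↦9, 4↦0, 5↦2, 6↦4, 7↦6, 8↦8, 9↦10, 10↦1]  zeros at y ∈ {4}
  x = 1: [0↦2, 1↦3, 2↦4, 3↦5, 4↦6, 5↦7, 6↦8, 7↦9, 8↦10, 9↦0, 10↦1]  zeros at y ∈ {9}
  x = 2: [0↦3, 1↦3, 2↦3, 3↦3, 4↦3, 5↦3, 6↦3, 7↦3, 8↦3, 9↦3, 10↦3]  zeros at y ∈ ∅
  x = 3: [0↦6, 1↦5, 2↦4, 3↦3, 4↦2, 5↦1, 6↦0, 7↦10, 8↦9, 9↦8, 10↦7]  zeros at y ∈ {6}
  x = 4: [0↦0, 1↦9, 2↦7, 3↦5, 4↦3, 5↦1, 6↦10, 7↦8, 8↦6, 9↦4, 10↦2]  zeros at y ∈ {0}
  x = 5: [0↦7, 1↦4, 2↦1, 3↦9, 4↦6, 5↦3, 6↦0, 7↦8, 8↦5, 9↦2, 10↦10]  zeros at y ∈ {6}
  x = 6: [0↦5, 1↦1, 2↦8, 3↦4, 4↦0, 5↦7, 6↦3, 7↦10, 8↦6, 9↦2, 10↦9]  zeros at y ∈ {4}
  x = 7: [0↦5, 1↦0, 2↦6, 3↦1, 4↦7, 5↦2, 6↦8, 7↦3, 8↦9, 9↦4, 10↦10]  zeros at y ∈ {1}
  x = 8: [0↦7, 1↦1, 2↦6, 3↦0, 4↦5, 5↦10, 6↦4, 7↦9, 8↦3, 9↦8, 10↦2]  zeros at y ∈ {3}
  x = 9: [0↦0, 1↦4, 2↦8, 3↦1, 4↦5, 5↦9, 6↦2, 7↦6, 8↦10, 9↦3, 10↦7]  zeros at y ∈ {0}
  x = 10: [0↦6, 1↦9, 2↦1, 3↦4, 4↦7, 5↦10, 6↦2, 7↦5, 8↦8, 9↦0, 10↦3]  zeros at y ∈ {9}
Collecting zeros: affine points = {(0, 4), (1, 9), (3, 6), (4, 0), (5, 6), (6, 4), (7, 1), (8, 3), (9, 0), (10, 9)}.
Total count |C(F_11)_aff| = 10.


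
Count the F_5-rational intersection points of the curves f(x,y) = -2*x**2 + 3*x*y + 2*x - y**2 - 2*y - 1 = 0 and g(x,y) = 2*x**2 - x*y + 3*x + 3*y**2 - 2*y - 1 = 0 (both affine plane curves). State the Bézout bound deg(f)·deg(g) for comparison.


Common zeros: {(2, 4)}; count = 1; Bézout bound = 4.

deg(f) = 2, deg(g) = 2, so Bézout bound = 4.
Scan x ∈ F_5. For each x, list the y ∈ F_5 with f(x, y) ≡ 0 and those with g(x, y) ≡ 0 (mod 5); the common zeros in that column are the intersection.
  x = 0: f ≡ 0 at y ∈ {4}; g ≡ 0 at y ∈ {1, 3}; common: ∅.
  x = 1: f ≡ 0 at y ∈ ∅; g ≡ 0 at y ∈ {2, 4}; common: ∅.
  x = 2: f ≡ 0 at y ∈ {0, 4}; g ≡ 0 at y ∈ {4}; common: {4}.
  x = 3: f ≡ 0 at y ∈ ∅; g ≡ 0 at y ∈ ∅; common: ∅.
  x = 4: f ≡ 0 at y ∈ {0}; g ≡ 0 at y ∈ {1}; common: ∅.
Collecting: common zeros = {(2, 4)}, so the count is 1.
Comparison with the Bézout bound: 1 ≤ 4 = deg(f)·deg(g), as expected for curves with no common component (the affine F_5-count falls short of the bound because intersections may lie at infinity, over extension fields, or carry multiplicity).


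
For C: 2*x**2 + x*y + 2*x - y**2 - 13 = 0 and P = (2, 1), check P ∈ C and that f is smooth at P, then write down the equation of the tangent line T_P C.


Tangent line at P: 11*x - 22 = 0.

Step 1: f(2, 1) = 0, so P lies on C.
Step 2: partial derivatives
  f_x(x, y) = 4*x + y + 2, f_y(x, y) = x - 2*y.
  f_x(P) = 11, f_y(P) = 0 (gradient nonzero, so P is smooth).
Step 3: tangent line at P: 11·(x − 2) + 0·(y − 1) = 0.
Expanding: 11*x - 22 = 0.


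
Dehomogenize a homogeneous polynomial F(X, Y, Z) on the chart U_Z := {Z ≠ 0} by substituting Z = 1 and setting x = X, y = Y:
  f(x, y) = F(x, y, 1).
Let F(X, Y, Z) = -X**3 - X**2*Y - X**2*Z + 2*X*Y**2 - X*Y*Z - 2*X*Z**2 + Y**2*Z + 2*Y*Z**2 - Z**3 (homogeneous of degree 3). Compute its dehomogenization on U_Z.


f(x, y) = -x**3 - x**2*y - x**2 + 2*x*y**2 - x*y - 2*x + y**2 + 2*y - 1

On U_Z we set Z = 1. Each monomial c·X^i·Y^j·Z^k in F becomes c·x^i·y^j·1^k = c·x^i·y^j.
Substituting Z = 1: F(X, Y, 1) = -x**3 - x**2*y - x**2 + 2*x*y**2 - x*y - 2*x + y**2 + 2*y - 1.
Note: deg(f) ≤ deg(F) = 3; strict inequality happens when F is divisible by Z (lost terms).


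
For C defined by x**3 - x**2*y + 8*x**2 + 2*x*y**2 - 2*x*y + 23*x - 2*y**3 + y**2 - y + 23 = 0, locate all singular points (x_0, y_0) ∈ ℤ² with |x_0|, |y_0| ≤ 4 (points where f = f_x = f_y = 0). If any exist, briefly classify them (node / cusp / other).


Singular points: {(-3, -1)}; classification: cusp.

Compute partial derivatives:
  f_x = 3*x**2 - 2*x*y + 16*x + 2*y**2 - 2*y + 23.
  f_y = -x**2 + 4*x*y - 2*x - 6*y**2 + 2*y - 1.
Scan x_0 ∈ {−4, ..., 4}. For each x_0, f_y(x_0, y) is a polynomial in y; find its integer roots y ∈ {−4, ..., 4}, then test f_x and f at those candidates.
  x = -4: f_y(-4, y) = -6*y**2 - 14*y - 9; no integer root y with |y| ≤ 4.
  x = -3: f_y(-3, y) = -6*y**2 - 10*y - 4; vanishes at y ∈ {-1}. (-3, -1): f_x = 0, f = 0 — SINGULAR.
  x = -2: f_y(-2, y) = -6*y**2 - 6*y - 1; no integer root y with |y| ≤ 4.
  x = -1: f_y(-1, y) = -6*y**2 - 2*y; vanishes at y ∈ {0}. (-1, 0): f_x = 10 ≠ 0.
  x = 0: f_y(0, y) = -6*y**2 + 2*y - 1; no integer root y with |y| ≤ 4.
  x = 1: f_y(1, y) = -6*y**2 + 6*y - 4; no integer root y with |y| ≤ 4.
  x = 2: f_y(2, y) = -6*y**2 + 10*y - 9; no integer root y with |y| ≤ 4.
  x = 3: f_y(3, y) = -6*y**2 + 14*y - 16; no integer root y with |y| ≤ 4.
  x = 4: f_y(4, y) = -6*y**2 + 18*y - 25; no integer root y with |y| ≤ 4.
Only singular point on the grid: (-3, -1).
Classify: substitute x = -3 + u, y = -1 + v and expand: f = u**3 - u**2*v + 2*u*v**2 - 2*v**3 + v**2.
No constant or linear terms (consistent with a singular point). Quadratic part: v**2. Cubic part: u**3 - u**2*v + 2*u*v**2 - 2*v**3.
The quadratic part v**2 is a perfect square, so there is a single (double) tangent line v = 0, i.e. y = -1. Restricting the cubic part to that line (v = 0) leaves u**3 ≠ 0, so f is not divisible by v and the branch is v² ≈ -u**3 to lowest order — this is a cusp.
Classification: cusp.


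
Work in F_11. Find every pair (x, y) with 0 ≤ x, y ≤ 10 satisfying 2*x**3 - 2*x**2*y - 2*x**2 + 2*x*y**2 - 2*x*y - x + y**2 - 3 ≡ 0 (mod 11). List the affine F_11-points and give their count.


Affine F_11-points: {(0, 5), (0, 6), (1, 2), (1, 3), (3, 8), (5, 1), (10, 4), (10, 7)}; count = 8.

For each of the 121 pairs (x, y) ∈ F_11², evaluate f(x, y) mod 11. Record the zeros.
  x = 0: [0↦8, 1↦9, 2↦1, 3↦6, 4↦2, 5↦0, 6↦0, 7↦2, 8↦6, 9↦1, 10↦9]  zeros at y ∈ {5, 6}
  x = 1: [0↦7, 1↦6, 2↦0, 3↦0, 4↦6, 5↦7, 6↦3, 7↦5, 8↦2, 9↦5, 10↦3]  zeros at y ∈ {2, 3}
  x = 2: [0↦3, 1↦7, 2↦10, 3↦1, 4↦2, 5↦2, 6↦1, 7↦10, 8↦7, 9↦3, 10↦9]  zeros at y ∈ ∅
  x = 3: [0↦8, 1↦2, 2↦10, 3↦10, 4↦2, 5↦8, 6↦6, 7↦7, 8↦0, 9↦7, 10↦6]  zeros at y ∈ {8}
  x = 4: [0↦1, 1↦3, 2↦1, 3↦6, 4↦7, 5↦4, 6↦8, 7↦8, 8↦4, 9↦7, 10↦6]  zeros at y ∈ ∅
  x = 5: [0↦5, 1↦0, 2↦6, 3↦1, 4↦7, 5↦2, 6↦8, 7↦3, 8↦9, 9↦4, 10↦10]  zeros at y ∈ {1}
  x = 6: [0↦10, 1↦5, 2↦4, 3↦7, 4↦3, 5↦3, 6↦7, 7↦4, 8↦5, 9↦10, 10↦8]  zeros at y ∈ ∅
  x = 7: [0↦6, 1↦8, 2↦7, 3↦3, 4↦7, 5↦8, 6↦6, 7↦1, 8↦4, 9↦4, 10↦1]  zeros at y ∈ ∅
  x = 8: [0↦5, 1↦10, 2↦5, 3↦1, 4↦9, 5↦7, 6↦6, 7↦6, 8↦7, 9↦9, 10↦1]  zeros at y ∈ ∅
  x = 9: [0↦8, 1↦1, 2↦10, 3↦2, 4↦10, 5↦1, 6↦8, 7↦9, 8↦4, 9↦4, 10↦9]  zeros at y ∈ ∅
  x = 10: [0↦5, 1↦4, 2↦1, 3↦7, 4↦0, 5↦2, 6↦2, 7↦0, 8↦7, 9↦1, 10↦4]  zeros at y ∈ {4, 7}
Collecting zeros: affine points = {(0, 5), (0, 6), (1, 2), (1, 3), (3, 8), (5, 1), (10, 4), (10, 7)}.
Total count |C(F_11)_aff| = 8.


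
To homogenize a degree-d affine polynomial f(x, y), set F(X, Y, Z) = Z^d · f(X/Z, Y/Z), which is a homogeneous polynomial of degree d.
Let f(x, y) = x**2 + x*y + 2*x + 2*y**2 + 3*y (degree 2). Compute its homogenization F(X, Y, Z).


F(X, Y, Z) = X**2 + X*Y + 2*X*Z + 2*Y**2 + 3*Y*Z

deg(f) = 2.
Substitute x = X/Z, y = Y/Z into f, then multiply by Z^2.
  monomial 1·x^2·y^0 ↦ 1·X^2·Y^0·Z^0.
  monomial 1·x^1·y^1 ↦ 1·X^1·Y^1·Z^0.
  monomial 2·x^1·y^0 ↦ 2·X^1·Y^0·Z^1.
  monomial 2·x^0·y^2 ↦ 2·X^0·Y^2·Z^0.
  monomial 3·x^0·y^1 ↦ 3·X^0·Y^1·Z^1.
Collecting: F(X, Y, Z) = X**2 + X*Y + 2*X*Z + 2*Y**2 + 3*Y*Z.


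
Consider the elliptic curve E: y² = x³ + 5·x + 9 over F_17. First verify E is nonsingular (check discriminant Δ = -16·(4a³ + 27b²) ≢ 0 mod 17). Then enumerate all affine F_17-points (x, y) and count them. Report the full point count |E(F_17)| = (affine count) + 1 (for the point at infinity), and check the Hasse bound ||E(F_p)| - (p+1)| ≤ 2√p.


Affine points = {(0, 3), (0, 14), (1, 7), (1, 10), (3, 0), (4, 5), (4, 12), (6, 0), (7, 8), (7, 9), (8, 0), (9, 1), (9, 16), (11, 1), (11, 16), (14, 1), (14, 16), (15, 5), (15, 12)}; affine count = 19; |E(F_17)| = 20.

Discriminant check: Δ ∝ 4a³ + 27b² = 4·5³ + 27·9² = 4·125 + 27·81 ≡ 1 (mod 17). Nonzero ⇒ E is nonsingular.
For each x ∈ F_17, compute rhs = x³ + 5·x + 9 mod 17, then count y ∈ F_17 with y² ≡ rhs.
  x = 0: rhs = 9, matching y values: 3, 14 (2 points).
  x = 1: rhs = 15, matching y values: 7, 10 (2 points).
  x = 2: rhs = 10, matching y values: none (0 points).
  x = 3: rhs = 0, matching y values: 0 (1 points).
  x = 4: rhs = 8, matching y values: 5, 12 (2 points).
  x = 5: rhs = 6, matching y values: none (0 points).
  x = 6: rhs = 0, matching y values: 0 (1 points).
  x = 7: rhs = 13, matching y values: 8, 9 (2 points).
  x = 8: rhs = 0, matching y values: 0 (1 points).
  x = 9: rhs = 1, matching y values: 1, 16 (2 points).
  x = 10: rhs = 5, matching y values: none (0 points).
  x = 11: rhs = 1, matching y values: 1, 16 (2 points).
  x = 12: rhs = 12, matching y values: none (0 points).
  x = 13: rhs = 10, matching y values: none (0 points).
  x = 14: rhs = 1, matching y values: 1, 16 (2 points).
  x = 15: rhs = 8, matching y values: 5, 12 (2 points).
  x = 16: rhs = 3, matching y values: none (0 points).
Total affine count: 19.
Full point count |E(F_17)| = 19 + 1 = 20.
Hasse bound: |20 − (17+1)| = |2| = 2 ≤ 2√17 ≈ 8.2462 ✓.


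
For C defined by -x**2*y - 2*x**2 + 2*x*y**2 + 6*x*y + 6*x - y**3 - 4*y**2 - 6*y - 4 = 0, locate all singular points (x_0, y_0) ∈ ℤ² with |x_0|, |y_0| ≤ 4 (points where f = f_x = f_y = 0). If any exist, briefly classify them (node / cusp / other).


Singular points: {(1, -1)}; classification: node.

Compute partial derivatives:
  f_x = -2*x*y - 4*x + 2*y**2 + 6*y + 6.
  f_y = -x**2 + 4*x*y + 6*x - 3*y**2 - 8*y - 6.
Scan x_0 ∈ {−4, ..., 4}. For each x_0, f_y(x_0, y) is a polynomial in y; find its integer roots y ∈ {−4, ..., 4}, then test f_x and f at those candidates.
  x = -4: f_y(-4, y) = -3*y**2 - 24*y - 46; no integer root y with |y| ≤ 4.
  x = -3: f_y(-3, y) = -3*y**2 - 20*y - 33; vanishes at y ∈ {-3}. (-3, -3): f_x = 0 but f = -4 ≠ 0.
  x = -2: f_y(-2, y) = -3*y**2 - 16*y - 22; no integer root y with |y| ≤ 4.
  x = -1: f_y(-1, y) = -3*y**2 - 12*y - 13; no integer root y with |y| ≤ 4.
  x = 0: f_y(0, y) = -3*y**2 - 8*y - 6; no integer root y with |y| ≤ 4.
  x = 1: f_y(1, y) = -3*y**2 - 4*y - 1; vanishes at y ∈ {-1}. (1, -1): f_x = 0, f = 0 — SINGULAR.
  x = 2: f_y(2, y) = 2 - 3*y**2; no integer root y with |y| ≤ 4.
  x = 3: f_y(3, y) = -3*y**2 + 4*y + 3; no integer root y with |y| ≤ 4.
  x = 4: f_y(4, y) = -3*y**2 + 8*y + 2; no integer root y with |y| ≤ 4.
Only singular point on the grid: (1, -1).
Classify: substitute x = 1 + u, y = -1 + v and expand: f = -u**2*v - u**2 + 2*u*v**2 - v**3 + v**2.
No constant or linear terms (consistent with a singular point). Quadratic part: -u**2 + v**2. Cubic part: -u**2*v + 2*u*v**2 - v**3.
The quadratic part v**2 - u**2 = (v − u)(v + u) splits into two distinct linear factors, so there are two distinct tangent lines y − -1 = ±(x − 1) — this is a node (ordinary double point).
Classification: node.


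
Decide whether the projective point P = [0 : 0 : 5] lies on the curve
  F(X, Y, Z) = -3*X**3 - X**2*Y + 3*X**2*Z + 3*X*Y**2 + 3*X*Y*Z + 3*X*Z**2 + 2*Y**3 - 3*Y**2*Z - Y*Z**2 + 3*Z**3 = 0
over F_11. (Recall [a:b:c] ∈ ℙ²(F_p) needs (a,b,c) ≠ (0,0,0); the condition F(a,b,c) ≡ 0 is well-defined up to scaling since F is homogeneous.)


F(0,0,5) ≡ 1 (mod 11); P is NOT on the curve.

Evaluate F(0, 0, 5) term-by-term (mod 11).
  -3*X**3 ↦ -3·0·1·1 = 0
  -X**2*Y ↦ -1·0·0·1 = 0
  3*X**2*Z ↦ 3·0·1·5 = 0
  3*X*Y**2 ↦ 3·0·0·1 = 0
  3*X*Y*Z ↦ 3·0·0·5 = 0
  3*X*Z**2 ↦ 3·0·1·25 = 0
  2*Y**3 ↦ 2·1·0·1 = 0
  -3*Y**2*Z ↦ -3·1·0·5 = 0
  -Y*Z**2 ↦ -1·1·0·25 = 0
  3*Z**3 ↦ 3·1·1·125 = 375
Sum: F(0, 0, 5) = (0) + (0) + (0) + (0) + (0) + (0) + (0) + (0) + (0) + (375) = 375.
Reducing mod 11: 375 ≡ 1 (mod 11).
Since F(a, b, c) ≡ 1 ≠ 0 (mod 11), P does NOT lie on the curve.


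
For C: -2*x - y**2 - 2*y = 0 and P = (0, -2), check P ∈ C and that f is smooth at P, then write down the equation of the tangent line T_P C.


Tangent line at P: -2*x + 2*y + 4 = 0.

Step 1: f(0, -2) = 0, so P lies on C.
Step 2: partial derivatives
  f_x(x, y) = -2, f_y(x, y) = -2*y - 2.
  f_x(P) = -2, f_y(P) = 2 (gradient nonzero, so P is smooth).
Step 3: tangent line at P: -2·(x − 0) + 2·(y − -2) = 0.
Expanding: -2*x + 2*y + 4 = 0.


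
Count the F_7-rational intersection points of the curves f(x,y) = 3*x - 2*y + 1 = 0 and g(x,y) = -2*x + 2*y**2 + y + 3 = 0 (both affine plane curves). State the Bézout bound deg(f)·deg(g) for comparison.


Common zeros: ∅; count = 0; Bézout bound = 2.

deg(f) = 1, deg(g) = 2, so Bézout bound = 2.
Scan x ∈ F_7. For each x, list the y ∈ F_7 with f(x, y) ≡ 0 and those with g(x, y) ≡ 0 (mod 7); the common zeros in that column are the intersection.
  x = 0: f ≡ 0 at y ∈ {4}; g ≡ 0 at y ∈ ∅; common: ∅.
  x = 1: f ≡ 0 at y ∈ {2}; g ≡ 0 at y ∈ {5}; common: ∅.
  x = 2: f ≡ 0 at y ∈ {0}; g ≡ 0 at y ∈ {4, 6}; common: ∅.
  x = 3: f ≡ 0 at y ∈ {5}; g ≡ 0 at y ∈ {1, 2}; common: ∅.
  x = 4: f ≡ 0 at y ∈ {3}; g ≡ 0 at y ∈ ∅; common: ∅.
  x = 5: f ≡ 0 at y ∈ {1}; g ≡ 0 at y ∈ {0, 3}; common: ∅.
  x = 6: f ≡ 0 at y ∈ {6}; g ≡ 0 at y ∈ ∅; common: ∅.
Collecting: common zeros = ∅, so the count is 0.
Comparison with the Bézout bound: 0 ≤ 2 = deg(f)·deg(g), as expected for curves with no common component (the affine F_7-count falls short of the bound because intersections may lie at infinity, over extension fields, or carry multiplicity).
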